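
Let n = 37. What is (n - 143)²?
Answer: 11236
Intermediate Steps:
(n - 143)² = (37 - 143)² = (-106)² = 11236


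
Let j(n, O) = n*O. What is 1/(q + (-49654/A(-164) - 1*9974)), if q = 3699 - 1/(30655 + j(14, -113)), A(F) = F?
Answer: -2383986/14237716861 ≈ -0.00016744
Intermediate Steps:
j(n, O) = O*n
q = 107541026/29073 (q = 3699 - 1/(30655 - 113*14) = 3699 - 1/(30655 - 1582) = 3699 - 1/29073 = 107541026/29073 ≈ 3699.0)
1/(q + (-49654/A(-164) - 1*9974)) = 1/(107541026/29073 + (-49654/(-164) - 1*9974)) = 1/(107541026/29073 + (-49654*(-1/164) - 9974)) = 1/(107541026/29073 + (24827/82 - 9974)) = 1/(107541026/29073 - 793041/82) = 1/(-14237716861/2383986) = -2383986/14237716861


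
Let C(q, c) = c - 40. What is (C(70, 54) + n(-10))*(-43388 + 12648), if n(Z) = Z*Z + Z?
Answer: -3196960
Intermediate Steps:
C(q, c) = -40 + c
n(Z) = Z + Z² (n(Z) = Z² + Z = Z + Z²)
(C(70, 54) + n(-10))*(-43388 + 12648) = ((-40 + 54) - 10*(1 - 10))*(-43388 + 12648) = (14 - 10*(-9))*(-30740) = (14 + 90)*(-30740) = 104*(-30740) = -3196960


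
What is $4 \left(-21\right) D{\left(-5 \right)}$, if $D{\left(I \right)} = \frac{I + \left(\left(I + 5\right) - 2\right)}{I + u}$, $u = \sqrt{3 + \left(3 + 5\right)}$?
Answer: $-210 - 42 \sqrt{11} \approx -349.3$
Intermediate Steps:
$u = \sqrt{11}$ ($u = \sqrt{3 + 8} = \sqrt{11} \approx 3.3166$)
$D{\left(I \right)} = \frac{3 + 2 I}{I + \sqrt{11}}$ ($D{\left(I \right)} = \frac{I + \left(\left(I + 5\right) - 2\right)}{I + \sqrt{11}} = \frac{I + \left(\left(5 + I\right) - 2\right)}{I + \sqrt{11}} = \frac{I + \left(3 + I\right)}{I + \sqrt{11}} = \frac{3 + 2 I}{I + \sqrt{11}}$)
$4 \left(-21\right) D{\left(-5 \right)} = 4 \left(-21\right) \frac{3 + 2 \left(-5\right)}{-5 + \sqrt{11}} = - 84 \frac{3 - 10}{-5 + \sqrt{11}} = - 84 \frac{1}{-5 + \sqrt{11}} \left(-7\right) = - 84 \left(- \frac{7}{-5 + \sqrt{11}}\right) = \frac{588}{-5 + \sqrt{11}}$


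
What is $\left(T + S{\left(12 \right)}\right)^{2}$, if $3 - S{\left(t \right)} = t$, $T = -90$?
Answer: $9801$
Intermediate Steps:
$S{\left(t \right)} = 3 - t$
$\left(T + S{\left(12 \right)}\right)^{2} = \left(-90 + \left(3 - 12\right)\right)^{2} = \left(-90 - 9\right)^{2} = \left(-99\right)^{2} = 9801$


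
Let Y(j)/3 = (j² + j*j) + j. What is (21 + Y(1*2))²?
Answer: 2601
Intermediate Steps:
Y(j) = 3*j + 6*j² (Y(j) = 3*((j² + j*j) + j) = 3*((j² + j²) + j) = 3*(2*j² + j) = 3*(j + 2*j²) = 3*j + 6*j²)
(21 + Y(1*2))² = (21 + 3*(1*2)*(1 + 2*(1*2)))² = (21 + 3*2*(1 + 2*2))² = (21 + 3*2*(1 + 4))² = (21 + 3*2*5)² = (21 + 30)² = 51² = 2601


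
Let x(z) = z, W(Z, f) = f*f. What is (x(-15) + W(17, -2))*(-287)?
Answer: 3157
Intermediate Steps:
W(Z, f) = f²
(x(-15) + W(17, -2))*(-287) = (-15 + (-2)²)*(-287) = (-15 + 4)*(-287) = -11*(-287) = 3157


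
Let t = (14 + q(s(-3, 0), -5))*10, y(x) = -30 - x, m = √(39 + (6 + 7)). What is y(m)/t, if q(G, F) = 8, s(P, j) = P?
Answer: -3/22 - √13/110 ≈ -0.16914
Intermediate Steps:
m = 2*√13 (m = √(39 + 13) = √52 = 2*√13 ≈ 7.2111)
t = 220 (t = (14 + 8)*10 = 22*10 = 220)
y(m)/t = (-30 - 2*√13)/220 = (-30 - 2*√13)*(1/220) = -3/22 - √13/110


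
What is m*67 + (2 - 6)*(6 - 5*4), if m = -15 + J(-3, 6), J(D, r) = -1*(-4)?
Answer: -681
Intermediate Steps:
J(D, r) = 4
m = -11 (m = -15 + 4 = -11)
m*67 + (2 - 6)*(6 - 5*4) = -11*67 + (2 - 6)*(6 - 5*4) = -737 - 4*(6 - 20) = -737 - 4*(-14) = -737 + 56 = -681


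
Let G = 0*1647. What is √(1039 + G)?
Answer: √1039 ≈ 32.234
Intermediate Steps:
G = 0
√(1039 + G) = √(1039 + 0) = √1039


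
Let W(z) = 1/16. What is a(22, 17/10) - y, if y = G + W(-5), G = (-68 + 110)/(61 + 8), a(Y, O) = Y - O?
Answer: 36117/1840 ≈ 19.629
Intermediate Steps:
W(z) = 1/16
G = 14/23 (G = 42/69 = 42*(1/69) = 14/23 ≈ 0.60870)
y = 247/368 (y = 14/23 + 1/16 = 247/368 ≈ 0.67120)
a(22, 17/10) - y = (22 - 17/10) - 1*247/368 = (22 - 17/10) - 247/368 = 203/10 - 247/368 = 36117/1840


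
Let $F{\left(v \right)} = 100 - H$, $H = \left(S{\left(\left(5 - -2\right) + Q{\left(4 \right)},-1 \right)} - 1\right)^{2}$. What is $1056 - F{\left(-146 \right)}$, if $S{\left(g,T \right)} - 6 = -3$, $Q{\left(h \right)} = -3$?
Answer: $960$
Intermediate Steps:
$S{\left(g,T \right)} = 3$ ($S{\left(g,T \right)} = 6 - 3 = 3$)
$H = 4$ ($H = \left(3 - 1\right)^{2} = 2^{2} = 4$)
$F{\left(v \right)} = 96$ ($F{\left(v \right)} = 100 - 4 = 96$)
$1056 - F{\left(-146 \right)} = 1056 - 96 = 960$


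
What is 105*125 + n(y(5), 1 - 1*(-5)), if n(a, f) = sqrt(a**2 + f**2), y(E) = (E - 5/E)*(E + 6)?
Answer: 13125 + 2*sqrt(493) ≈ 13169.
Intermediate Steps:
y(E) = (6 + E)*(E - 5/E) (y(E) = (E - 5/E)*(6 + E) = (6 + E)*(E - 5/E))
105*125 + n(y(5), 1 - 1*(-5)) = 105*125 + sqrt((-5 + 5**2 - 30/5 + 6*5)**2 + (1 - 1*(-5))**2) = 13125 + sqrt((-5 + 25 - 30*1/5 + 30)**2 + (1 + 5)**2) = 13125 + sqrt((-5 + 25 - 6 + 30)**2 + 6**2) = 13125 + sqrt(44**2 + 36) = 13125 + sqrt(1936 + 36) = 13125 + sqrt(1972) = 13125 + 2*sqrt(493)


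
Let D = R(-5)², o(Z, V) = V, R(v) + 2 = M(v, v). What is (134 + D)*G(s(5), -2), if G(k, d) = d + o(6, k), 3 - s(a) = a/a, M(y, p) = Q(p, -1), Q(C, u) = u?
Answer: 0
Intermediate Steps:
M(y, p) = -1
R(v) = -3 (R(v) = -2 - 1 = -3)
s(a) = 2 (s(a) = 3 - a/a = 3 - 1*1 = 3 - 1 = 2)
D = 9 (D = (-3)² = 9)
G(k, d) = d + k
(134 + D)*G(s(5), -2) = (134 + 9)*(-2 + 2) = 143*0 = 0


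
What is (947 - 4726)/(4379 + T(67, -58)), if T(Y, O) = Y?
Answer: -3779/4446 ≈ -0.84998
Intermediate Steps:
(947 - 4726)/(4379 + T(67, -58)) = (947 - 4726)/(4379 + 67) = -3779/4446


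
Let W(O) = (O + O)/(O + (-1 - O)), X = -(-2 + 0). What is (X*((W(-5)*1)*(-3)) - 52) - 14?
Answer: -126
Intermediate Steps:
X = 2 (X = -1*(-2) = 2)
W(O) = -2*O (W(O) = (2*O)/(-1) = (2*O)*(-1) = -2*O)
(X*((W(-5)*1)*(-3)) - 52) - 14 = (2*((-2*(-5)*1)*(-3)) - 52) - 14 = (2*((10*1)*(-3)) - 52) - 14 = (2*(10*(-3)) - 52) - 14 = (2*(-30) - 52) - 14 = (-60 - 52) - 14 = -112 - 14 = -126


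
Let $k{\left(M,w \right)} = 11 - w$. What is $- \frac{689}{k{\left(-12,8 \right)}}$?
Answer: $- \frac{689}{3} \approx -229.67$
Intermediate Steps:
$- \frac{689}{k{\left(-12,8 \right)}} = - \frac{689}{11 - 8} = - \frac{689}{3}$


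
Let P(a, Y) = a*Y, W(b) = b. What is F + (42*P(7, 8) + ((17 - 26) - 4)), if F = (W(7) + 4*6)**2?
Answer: 3300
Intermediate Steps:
P(a, Y) = Y*a
F = 961 (F = (7 + 4*6)**2 = (7 + 24)**2 = 31**2 = 961)
F + (42*P(7, 8) + ((17 - 26) - 4)) = 961 + (42*(8*7) + ((17 - 26) - 4)) = 961 + (42*56 + (-9 - 4)) = 961 + (2352 - 13) = 961 + 2339 = 3300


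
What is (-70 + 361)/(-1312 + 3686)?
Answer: 291/2374 ≈ 0.12258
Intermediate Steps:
(-70 + 361)/(-1312 + 3686) = 291/2374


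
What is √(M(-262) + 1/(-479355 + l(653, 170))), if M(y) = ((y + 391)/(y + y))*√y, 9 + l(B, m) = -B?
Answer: √(-32950286948 - 3893805396563811*I*√262)/125764454 ≈ 1.4115 - 1.4115*I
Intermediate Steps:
l(B, m) = -9 - B
M(y) = (391 + y)/(2*√y) (M(y) = ((391 + y)/((2*y)))*√y = ((391 + y)*(1/(2*y)))*√y = ((391 + y)/(2*y))*√y = (391 + y)/(2*√y))
√(M(-262) + 1/(-479355 + l(653, 170))) = √((391 - 262)/(2*√(-262)) + 1/(-479355 + (-9 - 1*653))) = √((½)*(-I*√262/262)*129 + 1/(-479355 + (-9 - 653))) = √(-129*I*√262/524 + 1/(-479355 - 662)) = √(-129*I*√262/524 + 1/(-480017)) = √(-129*I*√262/524 - 1/480017) = √(-1/480017 - 129*I*√262/524)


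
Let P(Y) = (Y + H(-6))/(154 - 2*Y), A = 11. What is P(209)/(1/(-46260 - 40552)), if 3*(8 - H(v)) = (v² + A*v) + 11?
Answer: 660955/9 ≈ 73440.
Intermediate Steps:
H(v) = 13/3 - 11*v/3 - v²/3 (H(v) = 8 - ((v² + 11*v) + 11)/3 = 8 - (11 + v² + 11*v)/3 = 8 + (-11/3 - 11*v/3 - v²/3) = 13/3 - 11*v/3 - v²/3)
P(Y) = (43/3 + Y)/(154 - 2*Y) (P(Y) = (Y + (13/3 - 11/3*(-6) - ⅓*(-6)²))/(154 - 2*Y) = (Y + (13/3 + 22 - ⅓*36))/(154 - 2*Y) = (Y + (13/3 + 22 - 12))/(154 - 2*Y) = (Y + 43/3)/(154 - 2*Y) = (43/3 + Y)/(154 - 2*Y))
P(209)/(1/(-46260 - 40552)) = ((-43 - 3*209)/(6*(-77 + 209)))/(1/(-46260 - 40552)) = ((⅙)*(-43 - 627)/132)/(1/(-86812)) = ((⅙)*(1/132)*(-670))/(-1/86812) = -335/396*(-86812) = 660955/9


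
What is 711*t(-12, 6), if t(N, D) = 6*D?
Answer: 25596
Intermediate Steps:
711*t(-12, 6) = 711*(6*6) = 711*36 = 25596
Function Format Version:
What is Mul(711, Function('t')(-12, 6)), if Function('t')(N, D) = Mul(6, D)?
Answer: 25596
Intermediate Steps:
Mul(711, Function('t')(-12, 6)) = Mul(711, Mul(6, 6)) = Mul(711, 36) = 25596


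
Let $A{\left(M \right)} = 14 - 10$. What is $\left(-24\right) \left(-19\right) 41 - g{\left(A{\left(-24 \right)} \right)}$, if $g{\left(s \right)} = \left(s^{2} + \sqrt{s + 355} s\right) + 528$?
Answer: $18152 - 4 \sqrt{359} \approx 18076.0$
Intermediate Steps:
$A{\left(M \right)} = 4$
$g{\left(s \right)} = 528 + s^{2} + s \sqrt{355 + s}$ ($g{\left(s \right)} = \left(s^{2} + \sqrt{355 + s} s\right) + 528 = \left(s^{2} + s \sqrt{355 + s}\right) + 528 = 528 + s^{2} + s \sqrt{355 + s}$)
$\left(-24\right) \left(-19\right) 41 - g{\left(A{\left(-24 \right)} \right)} = \left(-24\right) \left(-19\right) 41 - \left(528 + 4^{2} + 4 \sqrt{355 + 4}\right) = 456 \cdot 41 - \left(528 + 16 + 4 \sqrt{359}\right) = 18696 - \left(544 + 4 \sqrt{359}\right) = 18152 - 4 \sqrt{359}$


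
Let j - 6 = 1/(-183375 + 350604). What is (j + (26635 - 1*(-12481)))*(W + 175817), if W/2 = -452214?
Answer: -4766815745017729/167229 ≈ -2.8505e+10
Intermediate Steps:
W = -904428 (W = 2*(-452214) = -904428)
j = 1003375/167229 (j = 6 + 1/(-183375 + 350604) = 6 + 1/167229 = 1003375/167229 ≈ 6.0000)
(j + (26635 - 1*(-12481)))*(W + 175817) = (1003375/167229 + (26635 - 1*(-12481)))*(-904428 + 175817) = (1003375/167229 + (26635 + 12481))*(-728611) = (1003375/167229 + 39116)*(-728611) = (6542332939/167229)*(-728611) = -4766815745017729/167229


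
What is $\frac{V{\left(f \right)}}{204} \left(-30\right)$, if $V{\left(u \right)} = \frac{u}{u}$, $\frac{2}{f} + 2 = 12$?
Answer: $- \frac{5}{34} \approx -0.14706$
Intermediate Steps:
$f = \frac{1}{5}$ ($f = \frac{2}{-2 + 12} = \frac{2}{10} = 2 \cdot \frac{1}{10} = \frac{1}{5} \approx 0.2$)
$V{\left(u \right)} = 1$
$\frac{V{\left(f \right)}}{204} \left(-30\right) = 1 \cdot \frac{1}{204} \left(-30\right) = \frac{1}{204} \left(-30\right) = - \frac{5}{34}$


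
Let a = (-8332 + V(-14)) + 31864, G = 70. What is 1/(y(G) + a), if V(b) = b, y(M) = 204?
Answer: 1/23722 ≈ 4.2155e-5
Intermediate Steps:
a = 23518 (a = (-8332 - 14) + 31864 = -8346 + 31864 = 23518)
1/(y(G) + a) = 1/(204 + 23518) = 1/23722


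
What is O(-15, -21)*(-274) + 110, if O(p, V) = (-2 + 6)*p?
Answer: 16550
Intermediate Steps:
O(p, V) = 4*p
O(-15, -21)*(-274) + 110 = (4*(-15))*(-274) + 110 = -60*(-274) + 110 = 16440 + 110 = 16550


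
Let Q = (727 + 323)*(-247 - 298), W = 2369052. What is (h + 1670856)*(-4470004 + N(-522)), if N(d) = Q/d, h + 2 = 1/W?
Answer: -219854671067398124851/29443932 ≈ -7.4669e+12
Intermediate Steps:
Q = -572250 (Q = 1050*(-545) = -572250)
h = -4738103/2369052 (h = -2 + 1/2369052 = -4738103/2369052 ≈ -2.0000)
N(d) = -572250/d
(h + 1670856)*(-4470004 + N(-522)) = (-4738103/2369052 + 1670856)*(-4470004 - 572250/(-522)) = 3958340010409*(-4470004 - 572250*(-1/522))/2369052 = 3958340010409*(-4470004 + 95375/87)/2369052 = (3958340010409/2369052)*(-388794973/87) = -219854671067398124851/29443932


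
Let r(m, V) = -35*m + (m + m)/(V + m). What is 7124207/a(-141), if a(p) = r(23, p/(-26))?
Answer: -5264788973/593699 ≈ -8867.8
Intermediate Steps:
r(m, V) = -35*m + 2*m/(V + m) (r(m, V) = -35*m + (2*m)/(V + m) = -35*m + 2*m/(V + m))
a(p) = 23*(-803 + 35*p/26)/(23 - p/26) (a(p) = 23*(2 - 35*p/(-26) - 35*23)/(p/(-26) + 23) = 23*(2 - 35*p*(-1)/26 - 805)/(p*(-1/26) + 23) = 23*(2 - (-35)*p/26 - 805)/(-p/26 + 23) = 23*(2 + 35*p/26 - 805)/(23 - p/26) = 23*(-803 + 35*p/26)/(23 - p/26))
7124207/a(-141) = 7124207/((23*(20878 - 35*(-141))/(-598 - 141))) = 7124207/((23*(20878 + 4935)/(-739))) = 7124207/((23*(-1/739)*25813)) = 7124207/(-593699/739) = 7124207*(-739/593699) = -5264788973/593699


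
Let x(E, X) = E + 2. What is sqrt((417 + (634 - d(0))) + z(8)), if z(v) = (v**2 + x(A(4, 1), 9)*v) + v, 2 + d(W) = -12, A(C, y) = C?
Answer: sqrt(1185) ≈ 34.424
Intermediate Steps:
d(W) = -14 (d(W) = -2 - 12 = -14)
x(E, X) = 2 + E
z(v) = v**2 + 7*v (z(v) = (v**2 + (2 + 4)*v) + v = (v**2 + 6*v) + v = v**2 + 7*v)
sqrt((417 + (634 - d(0))) + z(8)) = sqrt((417 + (634 - 1*(-14))) + 8*(7 + 8)) = sqrt((417 + (634 + 14)) + 8*15) = sqrt((417 + 648) + 120) = sqrt(1065 + 120) = sqrt(1185)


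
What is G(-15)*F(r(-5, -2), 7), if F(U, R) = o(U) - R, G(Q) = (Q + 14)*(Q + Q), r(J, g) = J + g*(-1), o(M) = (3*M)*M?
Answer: 600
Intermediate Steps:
o(M) = 3*M**2
r(J, g) = J - g
G(Q) = 2*Q*(14 + Q) (G(Q) = (14 + Q)*(2*Q) = 2*Q*(14 + Q))
F(U, R) = -R + 3*U**2 (F(U, R) = 3*U**2 - R = -R + 3*U**2)
G(-15)*F(r(-5, -2), 7) = (2*(-15)*(14 - 15))*(-1*7 + 3*(-5 - 1*(-2))**2) = (2*(-15)*(-1))*(-7 + 3*(-5 + 2)**2) = 30*(-7 + 3*(-3)**2) = 30*(-7 + 3*9) = 30*(-7 + 27) = 30*20 = 600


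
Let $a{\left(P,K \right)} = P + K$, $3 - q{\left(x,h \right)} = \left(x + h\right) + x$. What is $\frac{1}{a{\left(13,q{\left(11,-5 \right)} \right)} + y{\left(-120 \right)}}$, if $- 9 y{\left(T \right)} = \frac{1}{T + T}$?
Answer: $- \frac{2160}{2159} \approx -1.0005$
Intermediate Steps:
$y{\left(T \right)} = - \frac{1}{18 T}$ ($y{\left(T \right)} = - \frac{1}{9 \left(T + T\right)} = - \frac{1}{9 \cdot 2 T} = - \frac{\frac{1}{2} \frac{1}{T}}{9} = - \frac{1}{18 T}$)
$q{\left(x,h \right)} = 3 - h - 2 x$ ($q{\left(x,h \right)} = 3 - \left(\left(x + h\right) + x\right) = 3 - \left(\left(h + x\right) + x\right) = 3 - \left(h + 2 x\right) = 3 - h - 2 x$)
$a{\left(P,K \right)} = K + P$
$\frac{1}{a{\left(13,q{\left(11,-5 \right)} \right)} + y{\left(-120 \right)}} = \frac{1}{\left(\left(3 - -5 - 22\right) + 13\right) - \frac{1}{18 \left(-120\right)}} = \frac{1}{\left(\left(3 + 5 - 22\right) + 13\right) - - \frac{1}{2160}} = \frac{1}{\left(-14 + 13\right) + \frac{1}{2160}} = \frac{1}{-1 + \frac{1}{2160}} = \frac{1}{- \frac{2159}{2160}} = - \frac{2160}{2159}$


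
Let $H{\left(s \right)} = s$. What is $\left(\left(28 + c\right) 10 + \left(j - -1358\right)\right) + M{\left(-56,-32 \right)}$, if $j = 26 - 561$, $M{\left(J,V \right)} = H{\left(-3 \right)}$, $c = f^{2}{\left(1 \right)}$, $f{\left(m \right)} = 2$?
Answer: $1140$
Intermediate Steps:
$c = 4$ ($c = 2^{2} = 4$)
$M{\left(J,V \right)} = -3$
$j = -535$ ($j = 26 - 561 = -535$)
$\left(\left(28 + c\right) 10 + \left(j - -1358\right)\right) + M{\left(-56,-32 \right)} = \left(\left(28 + 4\right) 10 - -823\right) - 3 = \left(32 \cdot 10 + \left(-535 + 1358\right)\right) - 3 = \left(320 + 823\right) - 3 = 1143 - 3 = 1140$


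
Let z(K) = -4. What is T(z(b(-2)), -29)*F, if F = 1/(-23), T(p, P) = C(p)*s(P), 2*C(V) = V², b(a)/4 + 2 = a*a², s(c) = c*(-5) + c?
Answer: -928/23 ≈ -40.348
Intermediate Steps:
s(c) = -4*c (s(c) = -5*c + c = -4*c)
b(a) = -8 + 4*a³ (b(a) = -8 + 4*(a*a²) = -8 + 4*a³)
C(V) = V²/2
T(p, P) = -2*P*p² (T(p, P) = (p²/2)*(-4*P) = -2*P*p²)
F = -1/23 ≈ -0.043478
T(z(b(-2)), -29)*F = -2*(-29)*(-4)²*(-1/23) = -2*(-29)*16*(-1/23) = 928*(-1/23) = -928/23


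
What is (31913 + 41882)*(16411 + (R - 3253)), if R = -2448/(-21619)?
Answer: 20992113123750/21619 ≈ 9.7100e+8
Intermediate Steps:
R = 2448/21619 (R = -2448*(-1/21619) = 2448/21619 ≈ 0.11323)
(31913 + 41882)*(16411 + (R - 3253)) = (31913 + 41882)*(16411 + (2448/21619 - 3253)) = 73795*(16411 - 70324159/21619) = 73795*(284465250/21619) = 20992113123750/21619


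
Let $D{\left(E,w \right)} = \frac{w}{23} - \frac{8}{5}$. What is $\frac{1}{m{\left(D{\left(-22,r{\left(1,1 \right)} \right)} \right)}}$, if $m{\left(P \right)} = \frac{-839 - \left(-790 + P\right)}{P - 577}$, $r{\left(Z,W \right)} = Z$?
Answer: $\frac{33267}{2728} \approx 12.195$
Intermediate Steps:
$D{\left(E,w \right)} = - \frac{8}{5} + \frac{w}{23}$ ($D{\left(E,w \right)} = w \frac{1}{23} - \frac{8}{5} = \frac{w}{23} - \frac{8}{5} = - \frac{8}{5} + \frac{w}{23}$)
$m{\left(P \right)} = \frac{-49 - P}{-577 + P}$
$\frac{1}{m{\left(D{\left(-22,r{\left(1,1 \right)} \right)} \right)}} = \frac{1}{\frac{1}{-577 + \left(- \frac{8}{5} + \frac{1}{23} \cdot 1\right)} \left(-49 - \left(- \frac{8}{5} + \frac{1}{23} \cdot 1\right)\right)} = \frac{1}{\frac{1}{-577 + \left(- \frac{8}{5} + \frac{1}{23}\right)} \left(-49 - \left(- \frac{8}{5} + \frac{1}{23}\right)\right)} = \frac{1}{\frac{1}{-577 - \frac{179}{115}} \left(-49 - - \frac{179}{115}\right)} = \frac{1}{\frac{1}{- \frac{66534}{115}} \left(-49 + \frac{179}{115}\right)} = \frac{1}{\left(- \frac{115}{66534}\right) \left(- \frac{5456}{115}\right)} = \frac{1}{\frac{2728}{33267}} = \frac{33267}{2728}$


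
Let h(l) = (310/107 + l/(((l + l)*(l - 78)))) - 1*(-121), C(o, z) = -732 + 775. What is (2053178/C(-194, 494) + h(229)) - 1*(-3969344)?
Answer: 5581929980583/1389502 ≈ 4.0172e+6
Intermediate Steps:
C(o, z) = 43
h(l) = 13257/107 + 1/(2*(-78 + l)) (h(l) = (310*(1/107) + l/(((2*l)*(-78 + l)))) + 121 = (310/107 + l/((2*l*(-78 + l)))) + 121 = (310/107 + l*(1/(2*l*(-78 + l)))) + 121 = (310/107 + 1/(2*(-78 + l))) + 121 = 13257/107 + 1/(2*(-78 + l)))
(2053178/C(-194, 494) + h(229)) - 1*(-3969344) = (2053178/43 + (-2067985 + 26514*229)/(214*(-78 + 229))) - 1*(-3969344) = (2053178*(1/43) + (1/214)*(-2067985 + 6071706)/151) + 3969344 = (2053178/43 + (1/214)*(1/151)*4003721) + 3969344 = (2053178/43 + 4003721/32314) + 3969344 = 66518553895/1389502 + 3969344 = 5581929980583/1389502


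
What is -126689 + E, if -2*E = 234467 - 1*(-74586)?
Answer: -562431/2 ≈ -2.8122e+5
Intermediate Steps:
E = -309053/2 (E = -(234467 - 1*(-74586))/2 = -(234467 + 74586)/2 = -½*309053 = -309053/2 ≈ -1.5453e+5)
-126689 + E = -126689 - 309053/2 = -562431/2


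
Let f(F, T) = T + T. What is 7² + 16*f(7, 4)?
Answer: 177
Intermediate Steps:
f(F, T) = 2*T
7² + 16*f(7, 4) = 7² + 16*(2*4) = 49 + 16*8 = 49 + 128 = 177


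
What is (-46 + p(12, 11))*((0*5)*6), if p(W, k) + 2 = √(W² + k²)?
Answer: 0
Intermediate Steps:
p(W, k) = -2 + √(W² + k²)
(-46 + p(12, 11))*((0*5)*6) = (-46 + (-2 + √(12² + 11²)))*((0*5)*6) = (-46 + (-2 + √(144 + 121)))*(0*6) = (-46 + (-2 + √265))*0 = (-48 + √265)*0 = 0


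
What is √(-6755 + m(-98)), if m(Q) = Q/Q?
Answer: I*√6754 ≈ 82.183*I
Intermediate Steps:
m(Q) = 1
√(-6755 + m(-98)) = √(-6755 + 1) = √(-6754) = I*√6754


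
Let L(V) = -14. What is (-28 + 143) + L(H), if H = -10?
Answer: 101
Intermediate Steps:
(-28 + 143) + L(H) = (-28 + 143) - 14 = 115 - 14 = 101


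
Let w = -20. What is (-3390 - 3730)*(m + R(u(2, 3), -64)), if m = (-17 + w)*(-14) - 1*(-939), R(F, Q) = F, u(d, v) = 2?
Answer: -10388080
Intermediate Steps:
m = 1457 (m = (-17 - 20)*(-14) - 1*(-939) = -37*(-14) + 939 = 518 + 939 = 1457)
(-3390 - 3730)*(m + R(u(2, 3), -64)) = (-3390 - 3730)*(1457 + 2) = -7120*1459 = -10388080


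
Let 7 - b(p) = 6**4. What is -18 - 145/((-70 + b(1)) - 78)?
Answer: -25721/1437 ≈ -17.899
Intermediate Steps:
b(p) = -1289 (b(p) = 7 - 1*6**4 = 7 - 1*1296 = 7 - 1296 = -1289)
-18 - 145/((-70 + b(1)) - 78) = -18 - 145/((-70 - 1289) - 78) = -18 - 145/(-1359 - 78) = -18 - 145/(-1437) = -18 - 1/1437*(-145) = -18 + 145/1437 = -25721/1437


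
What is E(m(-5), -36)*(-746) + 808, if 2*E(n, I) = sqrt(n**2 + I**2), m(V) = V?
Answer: 808 - 373*sqrt(1321) ≈ -12749.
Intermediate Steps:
E(n, I) = sqrt(I**2 + n**2)/2 (E(n, I) = sqrt(n**2 + I**2)/2 = sqrt(I**2 + n**2)/2)
E(m(-5), -36)*(-746) + 808 = (sqrt((-36)**2 + (-5)**2)/2)*(-746) + 808 = (sqrt(1296 + 25)/2)*(-746) + 808 = (sqrt(1321)/2)*(-746) + 808 = -373*sqrt(1321) + 808 = 808 - 373*sqrt(1321)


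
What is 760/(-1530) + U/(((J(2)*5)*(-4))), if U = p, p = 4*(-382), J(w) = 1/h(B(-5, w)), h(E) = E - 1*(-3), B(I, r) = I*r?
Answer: -409502/765 ≈ -535.30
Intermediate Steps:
h(E) = 3 + E (h(E) = E + 3 = 3 + E)
J(w) = 1/(3 - 5*w)
p = -1528
U = -1528
760/(-1530) + U/(((J(2)*5)*(-4))) = 760/(-1530) - 1528/((-1/(-3 + 5*2)*5)*(-4)) = 760*(-1/1530) - 1528/((-1/(-3 + 10)*5)*(-4)) = -76/153 - 1528/((-1/7*5)*(-4)) = -76/153 - 1528/((-1*⅐*5)*(-4)) = -76/153 - 1528/(-⅐*5*(-4)) = -76/153 - 1528/((-5/7*(-4))) = -76/153 - 1528/20/7 = -76/153 - 1528*7/20 = -76/153 - 2674/5 = -409502/765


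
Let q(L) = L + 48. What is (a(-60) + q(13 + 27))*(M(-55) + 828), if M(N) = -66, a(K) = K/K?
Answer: 67818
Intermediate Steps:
a(K) = 1
q(L) = 48 + L
(a(-60) + q(13 + 27))*(M(-55) + 828) = (1 + (48 + (13 + 27)))*(-66 + 828) = (1 + (48 + 40))*762 = (1 + 88)*762 = 89*762 = 67818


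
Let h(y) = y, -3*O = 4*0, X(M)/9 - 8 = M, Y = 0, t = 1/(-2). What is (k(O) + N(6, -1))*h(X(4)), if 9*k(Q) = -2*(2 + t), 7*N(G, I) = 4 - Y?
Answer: 180/7 ≈ 25.714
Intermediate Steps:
t = -½ ≈ -0.50000
X(M) = 72 + 9*M
N(G, I) = 4/7 (N(G, I) = (4 - 1*0)/7 = (4 + 0)/7 = (⅐)*4 = 4/7)
O = 0 (O = -4*0/3 = -⅓*0 = 0)
k(Q) = -⅓ (k(Q) = (-2*(2 - ½))/9 = (-2*3/2)/9 = (⅑)*(-3) = -⅓)
(k(O) + N(6, -1))*h(X(4)) = (-⅓ + 4/7)*(72 + 9*4) = 5*(72 + 36)/21 = (5/21)*108 = 180/7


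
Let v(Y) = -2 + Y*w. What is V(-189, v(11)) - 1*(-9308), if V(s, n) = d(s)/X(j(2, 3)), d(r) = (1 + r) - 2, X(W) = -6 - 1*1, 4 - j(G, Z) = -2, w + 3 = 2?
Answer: 65346/7 ≈ 9335.1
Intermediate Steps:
w = -1 (w = -3 + 2 = -1)
v(Y) = -2 - Y (v(Y) = -2 + Y*(-1) = -2 - Y)
j(G, Z) = 6 (j(G, Z) = 4 - 1*(-2) = 4 + 2 = 6)
X(W) = -7 (X(W) = -6 - 1 = -7)
d(r) = -1 + r
V(s, n) = ⅐ - s/7 (V(s, n) = (-1 + s)/(-7) = (-1 + s)*(-⅐) = ⅐ - s/7)
V(-189, v(11)) - 1*(-9308) = (⅐ - ⅐*(-189)) - 1*(-9308) = (⅐ + 27) + 9308 = 190/7 + 9308 = 65346/7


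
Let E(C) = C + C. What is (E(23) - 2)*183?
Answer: 8052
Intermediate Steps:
E(C) = 2*C
(E(23) - 2)*183 = (2*23 - 2)*183 = (46 - 2)*183 = 44*183 = 8052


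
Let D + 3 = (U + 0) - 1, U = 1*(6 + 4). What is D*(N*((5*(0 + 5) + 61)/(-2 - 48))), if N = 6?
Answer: -1548/25 ≈ -61.920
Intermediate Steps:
U = 10 (U = 1*10 = 10)
D = 6 (D = -3 + ((10 + 0) - 1) = -3 + (10 - 1) = -3 + 9 = 6)
D*(N*((5*(0 + 5) + 61)/(-2 - 48))) = 6*(6*((5*(0 + 5) + 61)/(-2 - 48))) = 6*(6*((5*5 + 61)/(-50))) = 6*(6*((25 + 61)*(-1/50))) = 6*(6*(86*(-1/50))) = 6*(6*(-43/25)) = 6*(-258/25) = -1548/25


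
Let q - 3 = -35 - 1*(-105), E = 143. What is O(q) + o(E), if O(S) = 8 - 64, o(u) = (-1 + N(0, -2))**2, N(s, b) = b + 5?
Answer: -52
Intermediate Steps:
N(s, b) = 5 + b
q = 73 (q = 3 + (-35 - 1*(-105)) = 3 + (-35 + 105) = 3 + 70 = 73)
o(u) = 4 (o(u) = (-1 + (5 - 2))**2 = (-1 + 3)**2 = 2**2 = 4)
O(S) = -56
O(q) + o(E) = -56 + 4 = -52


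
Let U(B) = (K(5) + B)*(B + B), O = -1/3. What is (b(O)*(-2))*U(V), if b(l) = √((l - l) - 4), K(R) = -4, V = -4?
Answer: -256*I ≈ -256.0*I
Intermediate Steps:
O = -⅓ (O = -1*⅓ = -⅓ ≈ -0.33333)
U(B) = 2*B*(-4 + B) (U(B) = (-4 + B)*(B + B) = (-4 + B)*(2*B) = 2*B*(-4 + B))
b(l) = 2*I (b(l) = √(0 - 4) = √(-4) = 2*I)
(b(O)*(-2))*U(V) = ((2*I)*(-2))*(2*(-4)*(-4 - 4)) = (-4*I)*(2*(-4)*(-8)) = -4*I*64 = -256*I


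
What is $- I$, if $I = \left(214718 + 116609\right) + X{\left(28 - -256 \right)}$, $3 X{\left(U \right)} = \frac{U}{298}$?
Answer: $- \frac{148103311}{447} \approx -3.3133 \cdot 10^{5}$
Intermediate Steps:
$X{\left(U \right)} = \frac{U}{894}$ ($X{\left(U \right)} = \frac{U \frac{1}{298}}{3} = \frac{\frac{1}{298} U}{3} = \frac{U}{894}$)
$I = \frac{148103311}{447}$ ($I = \left(214718 + 116609\right) + \frac{28 - -256}{894} = 331327 + \frac{28 + 256}{894} = 331327 + \frac{1}{894} \cdot 284 = 331327 + \frac{142}{447} = \frac{148103311}{447} \approx 3.3133 \cdot 10^{5}$)
$- I = \left(-1\right) \frac{148103311}{447} = - \frac{148103311}{447}$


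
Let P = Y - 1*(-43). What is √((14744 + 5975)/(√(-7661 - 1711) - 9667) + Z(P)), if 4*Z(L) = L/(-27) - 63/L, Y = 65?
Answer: √3*√((-1526197 + 110*I*√2343)/(9667 - 2*I*√2343))/12 ≈ 0.005917 - 1.8135*I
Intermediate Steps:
P = 108 (P = 65 - 1*(-43) = 65 + 43 = 108)
Z(L) = -63/(4*L) - L/108 (Z(L) = (L/(-27) - 63/L)/4 = (L*(-1/27) - 63/L)/4 = (-L/27 - 63/L)/4 = (-63/L - L/27)/4 = -63/(4*L) - L/108)
√((14744 + 5975)/(√(-7661 - 1711) - 9667) + Z(P)) = √((14744 + 5975)/(√(-7661 - 1711) - 9667) + (1/108)*(-1701 - 1*108²)/108) = √(20719/(√(-9372) - 9667) + (1/108)*(1/108)*(-1701 - 1*11664)) = √(20719/(2*I*√2343 - 9667) + (1/108)*(1/108)*(-1701 - 11664)) = √(20719/(-9667 + 2*I*√2343) + (1/108)*(1/108)*(-13365)) = √(20719/(-9667 + 2*I*√2343) - 55/48) = √(-55/48 + 20719/(-9667 + 2*I*√2343))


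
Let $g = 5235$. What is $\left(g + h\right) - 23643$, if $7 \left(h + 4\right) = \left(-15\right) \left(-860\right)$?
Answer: $- \frac{115984}{7} \approx -16569.0$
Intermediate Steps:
$h = \frac{12872}{7}$ ($h = -4 + \frac{\left(-15\right) \left(-860\right)}{7} = -4 + \frac{1}{7} \cdot 12900 = -4 + \frac{12900}{7} = \frac{12872}{7} \approx 1838.9$)
$\left(g + h\right) - 23643 = \left(5235 + \frac{12872}{7}\right) - 23643 = \frac{49517}{7} - 23643 = - \frac{115984}{7}$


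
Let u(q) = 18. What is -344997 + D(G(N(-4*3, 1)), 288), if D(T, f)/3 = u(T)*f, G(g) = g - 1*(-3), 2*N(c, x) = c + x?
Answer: -329445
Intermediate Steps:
N(c, x) = c/2 + x/2 (N(c, x) = (c + x)/2 = c/2 + x/2)
G(g) = 3 + g (G(g) = g + 3 = 3 + g)
D(T, f) = 54*f (D(T, f) = 3*(18*f) = 54*f)
-344997 + D(G(N(-4*3, 1)), 288) = -344997 + 54*288 = -344997 + 15552 = -329445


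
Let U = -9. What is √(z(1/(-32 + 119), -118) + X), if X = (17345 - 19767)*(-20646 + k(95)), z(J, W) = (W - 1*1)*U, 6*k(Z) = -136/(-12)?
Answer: 7*√9183877/3 ≈ 7071.1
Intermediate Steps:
k(Z) = 17/9 (k(Z) = (-136/(-12))/6 = (-136*(-1/12))/6 = (⅙)*(34/3) = 17/9)
z(J, W) = 9 - 9*W (z(J, W) = (W - 1*1)*(-9) = (W - 1)*(-9) = (-1 + W)*(-9) = 9 - 9*W)
X = 450000334/9 (X = (17345 - 19767)*(-20646 + 17/9) = -2422*(-185797/9) = 450000334/9 ≈ 5.0000e+7)
√(z(1/(-32 + 119), -118) + X) = √((9 - 9*(-118)) + 450000334/9) = √((9 + 1062) + 450000334/9) = √(1071 + 450000334/9) = √(450009973/9) = 7*√9183877/3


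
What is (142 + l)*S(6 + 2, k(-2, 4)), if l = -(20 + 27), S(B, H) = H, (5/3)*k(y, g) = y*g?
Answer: -456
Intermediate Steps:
k(y, g) = 3*g*y/5 (k(y, g) = 3*(y*g)/5 = 3*(g*y)/5 = 3*g*y/5)
l = -47 (l = -1*47 = -47)
(142 + l)*S(6 + 2, k(-2, 4)) = (142 - 47)*((⅗)*4*(-2)) = 95*(-24/5) = -456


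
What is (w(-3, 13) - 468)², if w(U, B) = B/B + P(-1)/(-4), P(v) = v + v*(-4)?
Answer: 3500641/16 ≈ 2.1879e+5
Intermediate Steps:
P(v) = -3*v (P(v) = v - 4*v = -3*v)
w(U, B) = ¼ (w(U, B) = B/B - 3*(-1)/(-4) = 1 + 3*(-¼) = 1 - ¾ = ¼)
(w(-3, 13) - 468)² = (¼ - 468)² = (-1871/4)² = 3500641/16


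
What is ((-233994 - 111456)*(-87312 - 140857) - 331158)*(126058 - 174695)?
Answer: -3833599948797204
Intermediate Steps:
((-233994 - 111456)*(-87312 - 140857) - 331158)*(126058 - 174695) = (-345450*(-228169) - 331158)*(-48637) = (78820981050 - 331158)*(-48637) = 78820649892*(-48637) = -3833599948797204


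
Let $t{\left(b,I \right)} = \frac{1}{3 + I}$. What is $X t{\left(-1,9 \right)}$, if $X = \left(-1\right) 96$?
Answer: $-8$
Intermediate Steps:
$X = -96$
$X t{\left(-1,9 \right)} = - \frac{96}{3 + 9} = - \frac{96}{12} = \left(-96\right) \frac{1}{12} = -8$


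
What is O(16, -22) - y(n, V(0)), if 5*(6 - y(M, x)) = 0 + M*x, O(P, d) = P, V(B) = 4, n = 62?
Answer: 298/5 ≈ 59.600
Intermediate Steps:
y(M, x) = 6 - M*x/5 (y(M, x) = 6 - (0 + M*x)/5 = 6 - M*x/5)
O(16, -22) - y(n, V(0)) = 16 - (6 - ⅕*62*4) = 16 - (6 - 248/5) = 16 - 1*(-218/5) = 16 + 218/5 = 298/5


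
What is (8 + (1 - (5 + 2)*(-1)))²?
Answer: 256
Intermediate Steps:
(8 + (1 - (5 + 2)*(-1)))² = (8 + (1 - 7*(-1)))² = (8 + (1 - 1*(-7)))² = (8 + (1 + 7))² = (8 + 8)² = 16² = 256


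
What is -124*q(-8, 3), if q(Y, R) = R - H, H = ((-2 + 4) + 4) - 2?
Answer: 124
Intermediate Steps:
H = 4 (H = (2 + 4) - 2 = 6 - 2 = 4)
q(Y, R) = -4 + R (q(Y, R) = R - 1*4 = R - 4 = -4 + R)
-124*q(-8, 3) = -124*(-4 + 3) = -124*(-1) = 124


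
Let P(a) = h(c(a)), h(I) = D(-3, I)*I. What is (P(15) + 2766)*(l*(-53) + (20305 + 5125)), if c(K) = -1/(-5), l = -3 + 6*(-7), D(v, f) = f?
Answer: 384687013/5 ≈ 7.6937e+7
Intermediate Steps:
l = -45 (l = -3 - 42 = -45)
c(K) = ⅕ (c(K) = -1*(-⅕) = ⅕)
h(I) = I² (h(I) = I*I = I²)
P(a) = 1/25 (P(a) = (⅕)² = 1/25)
(P(15) + 2766)*(l*(-53) + (20305 + 5125)) = (1/25 + 2766)*(-45*(-53) + (20305 + 5125)) = 69151*(2385 + 25430)/25 = (69151/25)*27815 = 384687013/5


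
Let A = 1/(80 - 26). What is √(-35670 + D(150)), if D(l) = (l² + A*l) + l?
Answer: I*√117155/3 ≈ 114.09*I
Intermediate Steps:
A = 1/54 ≈ 0.018519
D(l) = l² + 55*l/54 (D(l) = (l² + l/54) + l = l² + 55*l/54)
√(-35670 + D(150)) = √(-35670 + (1/54)*150*(55 + 54*150)) = √(-35670 + (1/54)*150*(55 + 8100)) = √(-35670 + (1/54)*150*8155) = √(-35670 + 203875/9) = √(-117155/9) = I*√117155/3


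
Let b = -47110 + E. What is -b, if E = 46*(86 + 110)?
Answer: 38094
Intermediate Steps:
E = 9016 (E = 46*196 = 9016)
b = -38094 (b = -47110 + 9016 = -38094)
-b = -1*(-38094) = 38094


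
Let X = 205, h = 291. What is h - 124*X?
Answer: -25129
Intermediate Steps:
h - 124*X = 291 - 124*205 = 291 - 25420 = -25129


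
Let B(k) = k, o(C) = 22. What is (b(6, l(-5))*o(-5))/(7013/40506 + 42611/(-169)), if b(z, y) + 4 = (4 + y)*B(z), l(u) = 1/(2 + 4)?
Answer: -3162627468/1724815969 ≈ -1.8336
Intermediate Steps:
l(u) = ⅙ (l(u) = 1/6 = ⅙)
b(z, y) = -4 + z*(4 + y) (b(z, y) = -4 + (4 + y)*z = -4 + z*(4 + y))
(b(6, l(-5))*o(-5))/(7013/40506 + 42611/(-169)) = ((-4 + 4*6 + (⅙)*6)*22)/(7013/40506 + 42611/(-169)) = ((-4 + 24 + 1)*22)/(7013*(1/40506) + 42611*(-1/169)) = (21*22)/(7013/40506 - 42611/169) = 462/(-1724815969/6845514) = 462*(-6845514/1724815969) = -3162627468/1724815969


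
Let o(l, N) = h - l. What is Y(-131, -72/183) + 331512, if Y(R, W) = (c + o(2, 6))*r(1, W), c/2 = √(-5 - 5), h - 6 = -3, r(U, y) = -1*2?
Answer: 331510 - 4*I*√10 ≈ 3.3151e+5 - 12.649*I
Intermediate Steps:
r(U, y) = -2
h = 3 (h = 6 - 3 = 3)
o(l, N) = 3 - l
c = 2*I*√10 (c = 2*√(-5 - 5) = 2*√(-10) = 2*(I*√10) = 2*I*√10 ≈ 6.3246*I)
Y(R, W) = -2 - 4*I*√10 (Y(R, W) = (2*I*√10 + (3 - 1*2))*(-2) = (2*I*√10 + (3 - 2))*(-2) = (2*I*√10 + 1)*(-2) = (1 + 2*I*√10)*(-2) = -2 - 4*I*√10)
Y(-131, -72/183) + 331512 = (-2 - 4*I*√10) + 331512 = 331510 - 4*I*√10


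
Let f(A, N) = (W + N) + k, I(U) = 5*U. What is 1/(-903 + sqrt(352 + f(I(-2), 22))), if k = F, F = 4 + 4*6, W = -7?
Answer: -903/815014 - sqrt(395)/815014 ≈ -0.0011323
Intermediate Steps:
F = 28 (F = 4 + 24 = 28)
k = 28
f(A, N) = 21 + N (f(A, N) = (-7 + N) + 28 = 21 + N)
1/(-903 + sqrt(352 + f(I(-2), 22))) = 1/(-903 + sqrt(352 + (21 + 22))) = 1/(-903 + sqrt(352 + 43)) = 1/(-903 + sqrt(395))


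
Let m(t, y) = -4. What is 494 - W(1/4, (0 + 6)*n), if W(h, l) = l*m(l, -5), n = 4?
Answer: 590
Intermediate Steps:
W(h, l) = -4*l (W(h, l) = l*(-4) = -4*l)
494 - W(1/4, (0 + 6)*n) = 494 - (-4)*(0 + 6)*4 = 494 - (-4)*6*4 = 494 - (-4)*24 = 494 - 1*(-96) = 494 + 96 = 590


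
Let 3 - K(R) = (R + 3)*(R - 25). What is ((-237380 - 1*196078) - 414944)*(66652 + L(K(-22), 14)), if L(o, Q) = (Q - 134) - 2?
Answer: -56444185060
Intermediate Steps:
K(R) = 3 - (-25 + R)*(3 + R) (K(R) = 3 - (R + 3)*(R - 25) = 3 - (3 + R)*(-25 + R) = 3 - (-25 + R)*(3 + R))
L(o, Q) = -136 + Q (L(o, Q) = (-134 + Q) - 2 = -136 + Q)
((-237380 - 1*196078) - 414944)*(66652 + L(K(-22), 14)) = ((-237380 - 1*196078) - 414944)*(66652 + (-136 + 14)) = ((-237380 - 196078) - 414944)*(66652 - 122) = (-433458 - 414944)*66530 = -848402*66530 = -56444185060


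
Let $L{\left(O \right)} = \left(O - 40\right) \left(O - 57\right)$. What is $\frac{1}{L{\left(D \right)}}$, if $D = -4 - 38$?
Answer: $\frac{1}{8118} \approx 0.00012318$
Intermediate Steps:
$D = -42$ ($D = -4 - 38 = -42$)
$L{\left(O \right)} = \left(-57 + O\right) \left(-40 + O\right)$ ($L{\left(O \right)} = \left(-40 + O\right) \left(-57 + O\right) = \left(-57 + O\right) \left(-40 + O\right)$)
$\frac{1}{L{\left(D \right)}} = \frac{1}{2280 + \left(-42\right)^{2} - -4074} = \frac{1}{2280 + 1764 + 4074} = \frac{1}{8118}$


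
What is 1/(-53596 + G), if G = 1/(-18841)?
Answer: -18841/1009802237 ≈ -1.8658e-5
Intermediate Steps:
G = -1/18841 ≈ -5.3076e-5
1/(-53596 + G) = 1/(-53596 - 1/18841) = 1/(-1009802237/18841) = -18841/1009802237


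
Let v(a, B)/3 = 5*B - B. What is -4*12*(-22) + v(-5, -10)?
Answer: 936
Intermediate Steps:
v(a, B) = 12*B (v(a, B) = 3*(5*B - B) = 3*(4*B) = 12*B)
-4*12*(-22) + v(-5, -10) = -4*12*(-22) + 12*(-10) = -48*(-22) - 120 = 1056 - 120 = 936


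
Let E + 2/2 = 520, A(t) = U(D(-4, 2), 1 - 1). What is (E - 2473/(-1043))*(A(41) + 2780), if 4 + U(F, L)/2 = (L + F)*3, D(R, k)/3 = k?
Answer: 1526962320/1043 ≈ 1.4640e+6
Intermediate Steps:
D(R, k) = 3*k
U(F, L) = -8 + 6*F + 6*L (U(F, L) = -8 + 2*((L + F)*3) = -8 + 2*((F + L)*3) = -8 + 2*(3*F + 3*L) = -8 + (6*F + 6*L) = -8 + 6*F + 6*L)
A(t) = 28 (A(t) = -8 + 6*(3*2) + 6*(1 - 1) = -8 + 6*6 + 6*0 = -8 + 36 + 0 = 28)
E = 519 (E = -1 + 520 = 519)
(E - 2473/(-1043))*(A(41) + 2780) = (519 - 2473/(-1043))*(28 + 2780) = (519 - 2473*(-1/1043))*2808 = (519 + 2473/1043)*2808 = (543790/1043)*2808 = 1526962320/1043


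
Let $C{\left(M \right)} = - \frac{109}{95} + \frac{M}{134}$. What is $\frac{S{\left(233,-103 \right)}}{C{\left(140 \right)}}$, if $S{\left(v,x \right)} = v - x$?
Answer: $- \frac{2138640}{653} \approx -3275.1$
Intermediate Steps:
$C{\left(M \right)} = - \frac{109}{95} + \frac{M}{134}$ ($C{\left(M \right)} = \left(-109\right) \frac{1}{95} + M \frac{1}{134} = - \frac{109}{95} + \frac{M}{134}$)
$\frac{S{\left(233,-103 \right)}}{C{\left(140 \right)}} = \frac{233 - -103}{- \frac{109}{95} + \frac{1}{134} \cdot 140} = \frac{233 + 103}{- \frac{109}{95} + \frac{70}{67}} = \frac{336}{- \frac{653}{6365}} = 336 \left(- \frac{6365}{653}\right) = - \frac{2138640}{653}$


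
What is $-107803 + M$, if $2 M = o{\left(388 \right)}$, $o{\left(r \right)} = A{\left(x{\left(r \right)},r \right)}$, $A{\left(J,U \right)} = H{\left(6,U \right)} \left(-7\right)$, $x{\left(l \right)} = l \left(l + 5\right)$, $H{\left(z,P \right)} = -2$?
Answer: $-107796$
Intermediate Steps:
$x{\left(l \right)} = l \left(5 + l\right)$
$A{\left(J,U \right)} = 14$ ($A{\left(J,U \right)} = \left(-2\right) \left(-7\right) = 14$)
$o{\left(r \right)} = 14$
$M = 7$ ($M = \frac{1}{2} \cdot 14 = 7$)
$-107803 + M = -107803 + 7 = -107796$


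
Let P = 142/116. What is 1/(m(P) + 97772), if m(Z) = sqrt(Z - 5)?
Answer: 5670776/554443111291 - I*sqrt(12702)/554443111291 ≈ 1.0228e-5 - 2.0327e-10*I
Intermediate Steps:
P = 71/58 (P = 142*(1/116) = 71/58 ≈ 1.2241)
m(Z) = sqrt(-5 + Z)
1/(m(P) + 97772) = 1/(sqrt(-5 + 71/58) + 97772) = 1/(sqrt(-219/58) + 97772) = 1/(I*sqrt(12702)/58 + 97772) = 1/(97772 + I*sqrt(12702)/58)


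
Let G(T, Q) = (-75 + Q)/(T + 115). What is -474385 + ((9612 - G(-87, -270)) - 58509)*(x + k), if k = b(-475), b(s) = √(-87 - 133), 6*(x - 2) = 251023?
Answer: -114563041555/56 - 1368771*I*√55/14 ≈ -2.0458e+9 - 7.2508e+5*I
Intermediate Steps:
G(T, Q) = (-75 + Q)/(115 + T)
x = 251035/6 (x = 2 + (⅙)*251023 = 2 + 251023/6 = 251035/6 ≈ 41839.)
b(s) = 2*I*√55 (b(s) = √(-220) = 2*I*√55)
k = 2*I*√55 ≈ 14.832*I
-474385 + ((9612 - G(-87, -270)) - 58509)*(x + k) = -474385 + ((9612 - (-75 - 270)/(115 - 87)) - 58509)*(251035/6 + 2*I*√55) = -474385 + ((9612 - (-345)/28) - 58509)*(251035/6 + 2*I*√55) = -474385 + ((9612 - 1*(-345/28)) - 58509)*(251035/6 + 2*I*√55) = -474385 + ((9612 + 345/28) - 58509)*(251035/6 + 2*I*√55) = -474385 + (269481/28 - 58509)*(251035/6 + 2*I*√55) = -474385 - 1368771*(251035/6 + 2*I*√55)/28 = -474385 + (-114536475995/56 - 1368771*I*√55/14) = -114563041555/56 - 1368771*I*√55/14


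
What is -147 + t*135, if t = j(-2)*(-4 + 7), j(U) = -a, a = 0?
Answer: -147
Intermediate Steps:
j(U) = 0 (j(U) = -1*0 = 0)
t = 0 (t = 0*(-4 + 7) = 0*3 = 0)
-147 + t*135 = -147 + 0*135 = -147 + 0 = -147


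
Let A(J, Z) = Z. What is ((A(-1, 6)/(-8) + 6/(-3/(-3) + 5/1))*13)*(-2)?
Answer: -13/2 ≈ -6.5000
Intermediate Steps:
((A(-1, 6)/(-8) + 6/(-3/(-3) + 5/1))*13)*(-2) = ((6/(-8) + 6/(-3/(-3) + 5/1))*13)*(-2) = ((6*(-⅛) + 6/(-3*(-⅓) + 5*1))*13)*(-2) = ((-¾ + 6/(1 + 5))*13)*(-2) = ((-¾ + 6/6)*13)*(-2) = ((-¾ + 6*(⅙))*13)*(-2) = ((-¾ + 1)*13)*(-2) = ((¼)*13)*(-2) = (13/4)*(-2) = -13/2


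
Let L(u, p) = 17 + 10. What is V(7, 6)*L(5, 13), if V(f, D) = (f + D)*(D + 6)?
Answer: 4212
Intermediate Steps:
L(u, p) = 27
V(f, D) = (6 + D)*(D + f) (V(f, D) = (D + f)*(6 + D) = (6 + D)*(D + f))
V(7, 6)*L(5, 13) = (6**2 + 6*6 + 6*7 + 6*7)*27 = (36 + 36 + 42 + 42)*27 = 156*27 = 4212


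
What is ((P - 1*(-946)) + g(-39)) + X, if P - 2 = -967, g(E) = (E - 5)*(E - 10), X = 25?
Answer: 2162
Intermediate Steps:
g(E) = (-10 + E)*(-5 + E) (g(E) = (-5 + E)*(-10 + E) = (-10 + E)*(-5 + E))
P = -965 (P = 2 - 967 = -965)
((P - 1*(-946)) + g(-39)) + X = ((-965 - 1*(-946)) + (50 + (-39)² - 15*(-39))) + 25 = ((-965 + 946) + (50 + 1521 + 585)) + 25 = (-19 + 2156) + 25 = 2137 + 25 = 2162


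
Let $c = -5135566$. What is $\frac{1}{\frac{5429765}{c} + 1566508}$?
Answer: $\frac{5135566}{8044899793763} \approx 6.3836 \cdot 10^{-7}$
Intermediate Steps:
$\frac{1}{\frac{5429765}{c} + 1566508} = \frac{1}{\frac{5429765}{-5135566} + 1566508} = \frac{1}{5429765 \left(- \frac{1}{5135566}\right) + 1566508} = \frac{1}{- \frac{5429765}{5135566} + 1566508} = \frac{1}{\frac{8044899793763}{5135566}} = \frac{5135566}{8044899793763}$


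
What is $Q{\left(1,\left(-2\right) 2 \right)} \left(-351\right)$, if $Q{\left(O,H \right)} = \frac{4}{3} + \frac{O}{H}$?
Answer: $- \frac{1521}{4} \approx -380.25$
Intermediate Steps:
$Q{\left(O,H \right)} = \frac{4}{3} + \frac{O}{H}$ ($Q{\left(O,H \right)} = 4 \cdot \frac{1}{3} + \frac{O}{H} = \frac{4}{3} + \frac{O}{H}$)
$Q{\left(1,\left(-2\right) 2 \right)} \left(-351\right) = \left(\frac{4}{3} + 1 \frac{1}{\left(-2\right) 2}\right) \left(-351\right) = \left(\frac{4}{3} + 1 \frac{1}{-4}\right) \left(-351\right) = \left(\frac{4}{3} + 1 \left(- \frac{1}{4}\right)\right) \left(-351\right) = \left(\frac{4}{3} - \frac{1}{4}\right) \left(-351\right) = \frac{13}{12} \left(-351\right) = - \frac{1521}{4}$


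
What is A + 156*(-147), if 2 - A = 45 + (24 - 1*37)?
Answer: -22962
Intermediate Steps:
A = -30 (A = 2 - (45 + (24 - 1*37)) = 2 - (45 + (24 - 37)) = 2 - (45 - 13) = 2 - 1*32 = 2 - 32 = -30)
A + 156*(-147) = -30 + 156*(-147) = -30 - 22932 = -22962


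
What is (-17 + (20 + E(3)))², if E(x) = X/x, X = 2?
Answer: 121/9 ≈ 13.444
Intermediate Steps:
E(x) = 2/x
(-17 + (20 + E(3)))² = (-17 + (20 + 2/3))² = (-17 + (20 + 2*(⅓)))² = (-17 + (20 + ⅔))² = (-17 + 62/3)² = (11/3)² = 121/9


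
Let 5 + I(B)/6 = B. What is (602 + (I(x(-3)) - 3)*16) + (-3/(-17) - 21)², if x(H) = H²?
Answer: 396398/289 ≈ 1371.6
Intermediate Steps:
I(B) = -30 + 6*B
(602 + (I(x(-3)) - 3)*16) + (-3/(-17) - 21)² = (602 + ((-30 + 6*(-3)²) - 3)*16) + (-3/(-17) - 21)² = (602 + ((-30 + 6*9) - 3)*16) + (-3*(-1/17) - 21)² = (602 + ((-30 + 54) - 3)*16) + (3/17 - 21)² = (602 + (24 - 3)*16) + (-354/17)² = (602 + 21*16) + 125316/289 = (602 + 336) + 125316/289 = 938 + 125316/289 = 396398/289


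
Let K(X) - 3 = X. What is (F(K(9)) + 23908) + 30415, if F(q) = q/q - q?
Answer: 54312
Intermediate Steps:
K(X) = 3 + X
F(q) = 1 - q
(F(K(9)) + 23908) + 30415 = ((1 - (3 + 9)) + 23908) + 30415 = ((1 - 1*12) + 23908) + 30415 = ((1 - 12) + 23908) + 30415 = (-11 + 23908) + 30415 = 23897 + 30415 = 54312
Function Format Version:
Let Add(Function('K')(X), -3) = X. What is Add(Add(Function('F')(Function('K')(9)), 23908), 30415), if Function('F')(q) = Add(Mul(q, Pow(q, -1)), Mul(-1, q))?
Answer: 54312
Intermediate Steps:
Function('K')(X) = Add(3, X)
Function('F')(q) = Add(1, Mul(-1, q))
Add(Add(Function('F')(Function('K')(9)), 23908), 30415) = Add(Add(Add(1, Mul(-1, Add(3, 9))), 23908), 30415) = Add(Add(Add(1, Mul(-1, 12)), 23908), 30415) = Add(Add(Add(1, -12), 23908), 30415) = Add(Add(-11, 23908), 30415) = Add(23897, 30415) = 54312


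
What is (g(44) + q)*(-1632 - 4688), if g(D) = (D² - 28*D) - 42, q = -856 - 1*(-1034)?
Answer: -5308800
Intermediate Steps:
q = 178 (q = -856 + 1034 = 178)
g(D) = -42 + D² - 28*D
(g(44) + q)*(-1632 - 4688) = ((-42 + 44² - 28*44) + 178)*(-1632 - 4688) = ((-42 + 1936 - 1232) + 178)*(-6320) = (662 + 178)*(-6320) = 840*(-6320) = -5308800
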